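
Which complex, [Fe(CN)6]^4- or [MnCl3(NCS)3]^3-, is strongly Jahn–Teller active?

[MnCl3(NCS)3]^3-

[Fe(CN)6]^4-: Ligand charges: each cyanide is −1. With an overall charge of −4 the iron centre must be in the +2 oxidation state. Iron is a group-8 element; Fe(II) is therefore d⁶. Cyanide is a strong-field ligand (high in the spectrochemical series) for a first-row metal, so the complex is low-spin. The d⁶ configuration leaves the e_g set evenly filled (or empty) — no strong Jahn–Teller driving force.
[MnCl3(NCS)3]^3-: Each chloride is −1; each isothiocyanate is −1; balancing the −3 overall charge requires Mn(III). Manganese is a group-7 element; Mn(III) is therefore d⁴. Chloride and isothiocyanate are weak-field ligands for a first-row metal, so the complex is high-spin. The t₂g³e_g¹ (high-spin) configuration has an unevenly filled e_g set; the Jahn–Teller theorem predicts a tetragonal distortion (typically axial elongation) to lift the degeneracy.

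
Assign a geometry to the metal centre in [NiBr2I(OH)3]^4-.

Each bromide is −1; each iodide is −1; each hydroxide is −1; balancing the −4 overall charge requires Ni(II).
Group 10 minus oxidation state 2 gives a d⁸ configuration.
Coordination number: 6.
Six donors around a single metal centre give an octahedral coordination sphere.

octahedral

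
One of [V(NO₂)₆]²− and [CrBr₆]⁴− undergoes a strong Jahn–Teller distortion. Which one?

[CrBr₆]⁴−

[V(NO₂)₆]²−: Each nitro (N-bound nitrite) is −1; balancing the −2 overall charge requires V(IV). Vanadium is a group-5 element; V(IV) is therefore d¹. The d¹ configuration leaves the e_g set evenly filled (or empty) — no strong Jahn–Teller driving force.
[CrBr₆]⁴−: Summing ligand charges against the −4 overall charge gives an oxidation state of +2 for chromium. Chromium is a group-6 element; Cr(II) is therefore d⁴. Bromide is a weak-field ligand for a first-row metal, so the complex is high-spin. The t₂g³e_g¹ (high-spin) configuration has an unevenly filled e_g set; the Jahn–Teller theorem predicts a tetragonal distortion (typically axial elongation) to lift the degeneracy.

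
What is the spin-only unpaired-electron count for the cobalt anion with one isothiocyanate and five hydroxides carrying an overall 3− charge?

0 unpaired electrons

Summing ligand charges against the −3 overall charge gives an oxidation state of +3 for cobalt.
Group 9 minus oxidation state 3 gives a d⁶ configuration.
The spin state decides the count: Co(III) has an exceptionally large octahedral splitting and is low-spin with essentially every ligand except fluoride.
An octahedral low-spin d⁶ ion is t₂g⁶e_g⁰, giving 0 unpaired electrons.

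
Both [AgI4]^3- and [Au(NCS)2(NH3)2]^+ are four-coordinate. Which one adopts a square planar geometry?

For [AgI4]^3-: Each iodide is −1; balancing the −3 overall charge requires Ag(I). Silver is a group-11 element; Ag(I) is therefore d¹⁰. A d¹⁰ ion has no crystal-field stabilisation preference between square planar and tetrahedral, so four ligands adopt the sterically favoured tetrahedral geometry. → tetrahedral.
For [Au(NCS)2(NH3)2]^+: Each isothiocyanate is −1; ammonia is neutral; balancing the +1 overall charge requires Au(III). Gold is a group-11 element; Au(III) is therefore d⁸. A 5d d⁸ ion has a large crystal-field splitting; square planar leaves the high-energy d_{x²−y²} orbital empty and maximises CFSE. → square planar.

[Au(NCS)2(NH3)2]^+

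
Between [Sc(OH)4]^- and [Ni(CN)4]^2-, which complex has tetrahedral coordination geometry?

[Sc(OH)4]^-

For [Sc(OH)4]^-: Each hydroxide is −1; balancing the −1 overall charge requires Sc(III). Group 3 minus oxidation state 3 gives a d⁰ configuration. A d⁰ ion has no crystal-field stabilisation preference between square planar and tetrahedral, so four ligands adopt the sterically favoured tetrahedral geometry. → tetrahedral.
For [Ni(CN)4]^2-: Ligand charges: each cyanide is −1. With an overall charge of −2 the nickel centre must be in the +2 oxidation state. Ni sits in group 10, so the d-electron count is 10 − 2 = 8. Cyanide is a strong-field ligand (high in the spectrochemical series). A 3d d⁸ ion with strong-field ligands gains enough CFSE to favour square planar over tetrahedral. → square planar.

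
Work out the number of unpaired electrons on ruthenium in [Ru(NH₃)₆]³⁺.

1

Ligand charges: ammonia is neutral. With an overall charge of +3 the ruthenium centre must be in the +3 oxidation state.
Ru sits in group 8, so the d-electron count is 8 − 3 = 5.
The spin state decides the count: a 4d ion has a large Δₒ and is invariably low-spin.
An octahedral low-spin d⁵ ion is t₂g⁵e_g⁰, giving 1 unpaired electron.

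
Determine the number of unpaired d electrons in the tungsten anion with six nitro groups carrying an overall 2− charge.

Ligand charges: each nitro (N-bound nitrite) is −1. With an overall charge of −2 the tungsten centre must be in the +4 oxidation state.
Group 6 minus oxidation state 4 gives a d² configuration.
In an octahedral field the d² configuration is t₂g²e_g⁰ (only one arrangement possible), giving 2 unpaired electrons.

2 unpaired electrons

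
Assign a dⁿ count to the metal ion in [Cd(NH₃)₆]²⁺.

Summing ligand charges against the +2 overall charge gives an oxidation state of +2 for cadmium.
Cadmium is a group-12 element; Cd(II) is therefore d¹⁰.

d¹⁰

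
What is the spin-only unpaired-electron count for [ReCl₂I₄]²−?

3

Ligand charges: each chloride is −1; each iodide is −1. With an overall charge of −2 the rhenium centre must be in the +4 oxidation state.
Group 7 minus oxidation state 4 gives a d³ configuration.
In an octahedral field the d³ configuration is t₂g³e_g⁰ (only one arrangement possible), giving 3 unpaired electrons.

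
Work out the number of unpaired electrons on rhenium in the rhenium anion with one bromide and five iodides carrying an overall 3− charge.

Summing ligand charges against the −3 overall charge gives an oxidation state of +3 for rhenium.
Group 7 minus oxidation state 3 gives a d⁴ configuration.
The spin state decides the count: a 5d ion has a large Δₒ and is invariably low-spin.
An octahedral low-spin d⁴ ion is t₂g⁴e_g⁰, giving 2 unpaired electrons.

2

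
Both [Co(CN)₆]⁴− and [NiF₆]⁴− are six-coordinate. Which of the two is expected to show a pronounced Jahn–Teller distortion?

[Co(CN)₆]⁴−

[Co(CN)₆]⁴−: Summing ligand charges against the −4 overall charge gives an oxidation state of +2 for cobalt. Co sits in group 9, so the d-electron count is 9 − 2 = 7. Cyanide is a strong-field ligand (high in the spectrochemical series) for a first-row metal, so the complex is low-spin. The t₂g⁶e_g¹ (low-spin) configuration has an unevenly filled e_g set; the Jahn–Teller theorem predicts a tetragonal distortion (typically axial elongation) to lift the degeneracy.
[NiF₆]⁴−: Each fluoride is −1; balancing the −4 overall charge requires Ni(II). Ni sits in group 10, so the d-electron count is 10 − 2 = 8. The d⁸ configuration leaves the e_g set evenly filled (or empty) — no strong Jahn–Teller driving force.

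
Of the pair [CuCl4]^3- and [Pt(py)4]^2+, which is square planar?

[Pt(py)4]^2+

For [CuCl4]^3-: Each chloride is −1; balancing the −3 overall charge requires Cu(I). Copper is a group-11 element; Cu(I) is therefore d¹⁰. A d¹⁰ ion has no crystal-field stabilisation preference between square planar and tetrahedral, so four ligands adopt the sterically favoured tetrahedral geometry. → tetrahedral.
For [Pt(py)4]^2+: Summing ligand charges against the +2 overall charge gives an oxidation state of +2 for platinum. Platinum is a group-10 element; Pt(II) is therefore d⁸. A 5d d⁸ ion has a large crystal-field splitting; square planar leaves the high-energy d_{x²−y²} orbital empty and maximises CFSE. → square planar.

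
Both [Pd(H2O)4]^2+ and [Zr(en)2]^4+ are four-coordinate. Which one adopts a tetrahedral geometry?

For [Pd(H2O)4]^2+: Water is neutral; balancing the +2 overall charge requires Pd(II). Pd sits in group 10, so the d-electron count is 10 − 2 = 8. A 4d d⁸ ion has a large crystal-field splitting; square planar leaves the high-energy d_{x²−y²} orbital empty and maximises CFSE. → square planar.
For [Zr(en)2]^4+: Summing ligand charges against the +4 overall charge gives an oxidation state of +4 for zirconium. Group 4 minus oxidation state 4 gives a d⁰ configuration. A d⁰ ion has no crystal-field stabilisation preference between square planar and tetrahedral, so four ligands adopt the sterically favoured tetrahedral geometry. → tetrahedral.

[Zr(en)2]^4+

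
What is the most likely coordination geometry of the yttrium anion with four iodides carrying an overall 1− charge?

tetrahedral

Summing ligand charges against the −1 overall charge gives an oxidation state of +3 for yttrium.
Y sits in group 3, so the d-electron count is 3 − 3 = 0.
With 4 monodentate ligands the coordination number is 4.
A d⁰ ion has no crystal-field stabilisation preference between square planar and tetrahedral, so four ligands adopt the sterically favoured tetrahedral geometry.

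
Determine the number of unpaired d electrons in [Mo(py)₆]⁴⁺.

Summing ligand charges against the +4 overall charge gives an oxidation state of +4 for molybdenum.
Mo sits in group 6, so the d-electron count is 6 − 4 = 2.
In an octahedral field the d² configuration is t₂g²e_g⁰ (only one arrangement possible), giving 2 unpaired electrons.

2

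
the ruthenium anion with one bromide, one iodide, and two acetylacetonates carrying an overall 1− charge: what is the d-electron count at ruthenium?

d⁵

Each bromide is −1; each iodide is −1; each acetylacetonate is −1; balancing the −1 overall charge requires Ru(III).
Group 8 minus oxidation state 3 gives a d⁵ configuration.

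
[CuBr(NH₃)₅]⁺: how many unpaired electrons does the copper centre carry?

1

Ligand charges: each bromide is −1; ammonia is neutral. With an overall charge of +1 the copper centre must be in the +2 oxidation state.
Cu sits in group 11, so the d-electron count is 11 − 2 = 9.
In an octahedral field the d⁹ configuration is t₂g⁶e_g³ (only one arrangement possible), giving 1 unpaired electron.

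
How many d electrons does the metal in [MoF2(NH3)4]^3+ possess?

Ligand charges: each fluoride is −1; ammonia is neutral. With an overall charge of +3 the molybdenum centre must be in the +5 oxidation state.
Molybdenum is a group-6 element; Mo(V) is therefore d¹.

d1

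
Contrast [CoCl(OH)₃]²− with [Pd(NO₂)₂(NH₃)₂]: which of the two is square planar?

For [CoCl(OH)₃]²−: Each chloride is −1; each hydroxide is −1; balancing the −2 overall charge requires Co(II). Co sits in group 9, so the d-electron count is 9 − 2 = 7. For a high-spin 3d d⁷ ion with weak-field ligands the small Δₜ gives little square-planar CFSE advantage, so four ligands adopt the sterically favoured tetrahedral geometry. → tetrahedral.
For [Pd(NO₂)₂(NH₃)₂]: Each nitro (N-bound nitrite) is −1; ammonia is neutral; balancing the 0 overall charge requires Pd(II). Group 10 minus oxidation state 2 gives a d⁸ configuration. A 4d d⁸ ion has a large crystal-field splitting; square planar leaves the high-energy d_{x²−y²} orbital empty and maximises CFSE. → square planar.

[Pd(NO₂)₂(NH₃)₂]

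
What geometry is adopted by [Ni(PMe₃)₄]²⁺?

square planar

Summing ligand charges against the +2 overall charge gives an oxidation state of +2 for nickel.
Nickel is a group-10 element; Ni(II) is therefore d⁸.
With 4 monodentate ligands the coordination number is 4.
Trimethylphosphine is a strong-field ligand (high in the spectrochemical series).
A 3d d⁸ ion with strong-field ligands gains enough CFSE to favour square planar over tetrahedral.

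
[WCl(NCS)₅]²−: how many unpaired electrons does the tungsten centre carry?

2 unpaired electrons

Summing ligand charges against the −2 overall charge gives an oxidation state of +4 for tungsten.
W sits in group 6, so the d-electron count is 6 − 4 = 2.
In an octahedral field the d² configuration is t₂g²e_g⁰ (only one arrangement possible), giving 2 unpaired electrons.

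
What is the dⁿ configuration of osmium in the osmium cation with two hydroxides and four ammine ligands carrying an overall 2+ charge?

d⁴

Ligand charges: each hydroxide is −1; ammonia is neutral. With an overall charge of +2 the osmium centre must be in the +4 oxidation state.
Group 8 minus oxidation state 4 gives a d⁴ configuration.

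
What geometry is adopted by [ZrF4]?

Ligand charges: each fluoride is −1. With an overall charge of 0 the zirconium centre must be in the +4 oxidation state.
Zirconium is a group-4 element; Zr(IV) is therefore d⁰.
Coordination number: 4.
A d⁰ ion has no crystal-field stabilisation preference between square planar and tetrahedral, so four ligands adopt the sterically favoured tetrahedral geometry.

tetrahedral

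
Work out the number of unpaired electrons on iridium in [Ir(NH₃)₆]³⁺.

Ligand charges: ammonia is neutral. With an overall charge of +3 the iridium centre must be in the +3 oxidation state.
Group 9 minus oxidation state 3 gives a d⁶ configuration.
The spin state decides the count: a 5d ion has a large Δₒ and is invariably low-spin.
An octahedral low-spin d⁶ ion is t₂g⁶e_g⁰, giving 0 unpaired electrons.

0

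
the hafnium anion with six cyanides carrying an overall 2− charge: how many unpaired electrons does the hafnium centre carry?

Ligand charges: each cyanide is −1. With an overall charge of −2 the hafnium centre must be in the +4 oxidation state.
Hf sits in group 4, so the d-electron count is 4 − 4 = 0.
In an octahedral field the d⁰ configuration is t₂g⁰e_g⁰, giving 0 unpaired electrons.

0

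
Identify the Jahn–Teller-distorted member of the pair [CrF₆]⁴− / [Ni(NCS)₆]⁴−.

[CrF₆]⁴−

[CrF₆]⁴−: Summing ligand charges against the −4 overall charge gives an oxidation state of +2 for chromium. Chromium is a group-6 element; Cr(II) is therefore d⁴. Fluoride is a weak-field ligand for a first-row metal, so the complex is high-spin. The t₂g³e_g¹ (high-spin) configuration has an unevenly filled e_g set; the Jahn–Teller theorem predicts a tetragonal distortion (typically axial elongation) to lift the degeneracy.
[Ni(NCS)₆]⁴−: Summing ligand charges against the −4 overall charge gives an oxidation state of +2 for nickel. Nickel is a group-10 element; Ni(II) is therefore d⁸. The d⁸ configuration leaves the e_g set evenly filled (or empty) — no strong Jahn–Teller driving force.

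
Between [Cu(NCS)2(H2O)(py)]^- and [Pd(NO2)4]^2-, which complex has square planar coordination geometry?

[Pd(NO2)4]^2-

For [Cu(NCS)2(H2O)(py)]^-: Ligand charges: each isothiocyanate is −1; water is neutral; pyridine is neutral. With an overall charge of −1 the copper centre must be in the +1 oxidation state. Cu sits in group 11, so the d-electron count is 11 − 1 = 10. A d¹⁰ ion has no crystal-field stabilisation preference between square planar and tetrahedral, so four ligands adopt the sterically favoured tetrahedral geometry. → tetrahedral.
For [Pd(NO2)4]^2-: Ligand charges: each nitro (N-bound nitrite) is −1. With an overall charge of −2 the palladium centre must be in the +2 oxidation state. Pd sits in group 10, so the d-electron count is 10 − 2 = 8. A 4d d⁸ ion has a large crystal-field splitting; square planar leaves the high-energy d_{x²−y²} orbital empty and maximises CFSE. → square planar.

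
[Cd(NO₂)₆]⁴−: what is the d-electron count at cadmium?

Ligand charges: each nitro (N-bound nitrite) is −1. With an overall charge of −4 the cadmium centre must be in the +2 oxidation state.
Cadmium is a group-12 element; Cd(II) is therefore d¹⁰.

d¹⁰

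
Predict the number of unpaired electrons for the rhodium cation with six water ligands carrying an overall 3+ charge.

Ligand charges: water is neutral. With an overall charge of +3 the rhodium centre must be in the +3 oxidation state.
Rhodium is a group-9 element; Rh(III) is therefore d⁶.
The spin state decides the count: a 4d ion has a large Δₒ and is invariably low-spin.
An octahedral low-spin d⁶ ion is t₂g⁶e_g⁰, giving 0 unpaired electrons.

0 unpaired electrons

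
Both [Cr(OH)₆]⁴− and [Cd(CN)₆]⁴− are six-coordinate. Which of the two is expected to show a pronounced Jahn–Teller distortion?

[Cr(OH)₆]⁴−: Summing ligand charges against the −4 overall charge gives an oxidation state of +2 for chromium. Group 6 minus oxidation state 2 gives a d⁴ configuration. Hydroxide is a weak-field ligand for a first-row metal, so the complex is high-spin. The t₂g³e_g¹ (high-spin) configuration has an unevenly filled e_g set; the Jahn–Teller theorem predicts a tetragonal distortion (typically axial elongation) to lift the degeneracy.
[Cd(CN)₆]⁴−: Summing ligand charges against the −4 overall charge gives an oxidation state of +2 for cadmium. Group 12 minus oxidation state 2 gives a d¹⁰ configuration. The d¹⁰ configuration leaves the e_g set evenly filled (or empty) — no strong Jahn–Teller driving force.

[Cr(OH)₆]⁴−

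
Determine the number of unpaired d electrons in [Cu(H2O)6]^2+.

Water is neutral; balancing the +2 overall charge requires Cu(II).
Group 11 minus oxidation state 2 gives a d⁹ configuration.
In an octahedral field the d⁹ configuration is t₂g⁶e_g³ (only one arrangement possible), giving 1 unpaired electron.

1 unpaired electron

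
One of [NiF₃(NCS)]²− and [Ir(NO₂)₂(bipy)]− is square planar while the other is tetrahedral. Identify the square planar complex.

[Ir(NO₂)₂(bipy)]−

For [NiF₃(NCS)]²−: Summing ligand charges against the −2 overall charge gives an oxidation state of +2 for nickel. Nickel is a group-10 element; Ni(II) is therefore d⁸. Fluoride and isothiocyanate are weak-field ligands. With weak-field ligands the CFSE gain from square planar is small, so a 3d d⁸ ion takes the sterically preferred tetrahedral geometry. → tetrahedral.
For [Ir(NO₂)₂(bipy)]−: Summing ligand charges against the −1 overall charge gives an oxidation state of +1 for iridium. Ir sits in group 9, so the d-electron count is 9 − 1 = 8. A 5d d⁸ ion has a large crystal-field splitting; square planar leaves the high-energy d_{x²−y²} orbital empty and maximises CFSE. → square planar.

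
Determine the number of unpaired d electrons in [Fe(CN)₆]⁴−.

0

Each cyanide is −1; balancing the −4 overall charge requires Fe(II).
Fe sits in group 8, so the d-electron count is 8 − 2 = 6.
The spin state decides the count: Cyanide is a strong-field ligand (high in the spectrochemical series) for a first-row metal, so the complex is low-spin.
An octahedral low-spin d⁶ ion is t₂g⁶e_g⁰, giving 0 unpaired electrons.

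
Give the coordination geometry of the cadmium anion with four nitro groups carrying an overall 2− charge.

tetrahedral

Ligand charges: each nitro (N-bound nitrite) is −1. With an overall charge of −2 the cadmium centre must be in the +2 oxidation state.
Cd sits in group 12, so the d-electron count is 12 − 2 = 10.
With 4 monodentate ligands the coordination number is 4.
A d¹⁰ ion has no crystal-field stabilisation preference between square planar and tetrahedral, so four ligands adopt the sterically favoured tetrahedral geometry.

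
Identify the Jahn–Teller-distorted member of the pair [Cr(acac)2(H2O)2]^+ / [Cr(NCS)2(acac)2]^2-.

[Cr(NCS)2(acac)2]^2-

[Cr(acac)2(H2O)2]^+: Each acetylacetonate is −1; water is neutral; balancing the +1 overall charge requires Cr(III). Chromium is a group-6 element; Cr(III) is therefore d³. The d³ configuration leaves the e_g set evenly filled (or empty) — no strong Jahn–Teller driving force.
[Cr(NCS)2(acac)2]^2-: Ligand charges: each isothiocyanate is −1; each acetylacetonate is −1. With an overall charge of −2 the chromium centre must be in the +2 oxidation state. Group 6 minus oxidation state 2 gives a d⁴ configuration. Acetylacetonate and isothiocyanate are weak-field ligands for a first-row metal, so the complex is high-spin. The t₂g³e_g¹ (high-spin) configuration has an unevenly filled e_g set; the Jahn–Teller theorem predicts a tetragonal distortion (typically axial elongation) to lift the degeneracy.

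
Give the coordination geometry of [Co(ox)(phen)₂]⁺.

Ligand charges: each oxalate is −2; 1,10-phenanthroline is neutral. With an overall charge of +1 the cobalt centre must be in the +3 oxidation state.
Cobalt is a group-9 element; Co(III) is therefore d⁶.
Counting donor atoms: 1×oxalate (bidentate) → 2 donors; 2×1,10-phenanthroline (bidentate) → 4 donors. Coordination number = 6.
Six donors around a single metal centre give an octahedral coordination sphere.

octahedral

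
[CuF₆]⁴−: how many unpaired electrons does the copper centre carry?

Summing ligand charges against the −4 overall charge gives an oxidation state of +2 for copper.
Cu sits in group 11, so the d-electron count is 11 − 2 = 9.
In an octahedral field the d⁹ configuration is t₂g⁶e_g³ (only one arrangement possible), giving 1 unpaired electron.

1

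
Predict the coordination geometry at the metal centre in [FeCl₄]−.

Each chloride is −1; balancing the −1 overall charge requires Fe(III).
Group 8 minus oxidation state 3 gives a d⁵ configuration.
Coordination number: 4.
Chloride is a weak-field ligand.
A high-spin d⁵ ion has zero CFSE in either geometry, so four ligands adopt the sterically favoured tetrahedral geometry.

tetrahedral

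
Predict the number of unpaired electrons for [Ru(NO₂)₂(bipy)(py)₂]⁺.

1 unpaired electron

Summing ligand charges against the +1 overall charge gives an oxidation state of +3 for ruthenium.
Ru sits in group 8, so the d-electron count is 8 − 3 = 5.
Counting donor atoms: 2×nitro (N-bound nitrite) (monodentate) → 2 donors; 1×2,2′-bipyridine (bidentate) → 2 donors; 2×pyridine (monodentate) → 2 donors. Coordination number = 6.
The spin state decides the count: a 4d ion has a large Δₒ and is invariably low-spin.
An octahedral low-spin d⁵ ion is t₂g⁵e_g⁰, giving 1 unpaired electron.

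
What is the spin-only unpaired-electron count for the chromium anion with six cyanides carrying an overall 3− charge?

Summing ligand charges against the −3 overall charge gives an oxidation state of +3 for chromium.
Cr sits in group 6, so the d-electron count is 6 − 3 = 3.
In an octahedral field the d³ configuration is t₂g³e_g⁰ (only one arrangement possible), giving 3 unpaired electrons.

3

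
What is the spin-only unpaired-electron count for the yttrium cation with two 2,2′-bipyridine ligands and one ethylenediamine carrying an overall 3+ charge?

0

Summing ligand charges against the +3 overall charge gives an oxidation state of +3 for yttrium.
Yttrium is a group-3 element; Y(III) is therefore d⁰.
Counting donor atoms: 2×2,2′-bipyridine (bidentate) → 4 donors; 1×ethylenediamine (bidentate) → 2 donors. Coordination number = 6.
In an octahedral field the d⁰ configuration is t₂g⁰e_g⁰, giving 0 unpaired electrons.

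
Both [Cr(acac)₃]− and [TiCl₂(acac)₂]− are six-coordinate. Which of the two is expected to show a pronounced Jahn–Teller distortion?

[Cr(acac)₃]−

[Cr(acac)₃]−: Summing ligand charges against the −1 overall charge gives an oxidation state of +2 for chromium. Group 6 minus oxidation state 2 gives a d⁴ configuration. Acetylacetonate is a weak-field ligand for a first-row metal, so the complex is high-spin. The t₂g³e_g¹ (high-spin) configuration has an unevenly filled e_g set; the Jahn–Teller theorem predicts a tetragonal distortion (typically axial elongation) to lift the degeneracy.
[TiCl₂(acac)₂]−: Each chloride is −1; each acetylacetonate is −1; balancing the −1 overall charge requires Ti(III). Ti sits in group 4, so the d-electron count is 4 − 3 = 1. The d¹ configuration leaves the e_g set evenly filled (or empty) — no strong Jahn–Teller driving force.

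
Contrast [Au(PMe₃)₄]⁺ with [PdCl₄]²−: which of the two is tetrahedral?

For [Au(PMe₃)₄]⁺: Ligand charges: trimethylphosphine is neutral. With an overall charge of +1 the gold centre must be in the +1 oxidation state. Group 11 minus oxidation state 1 gives a d¹⁰ configuration. A d¹⁰ ion has no crystal-field stabilisation preference between square planar and tetrahedral, so four ligands adopt the sterically favoured tetrahedral geometry. → tetrahedral.
For [PdCl₄]²−: Ligand charges: each chloride is −1. With an overall charge of −2 the palladium centre must be in the +2 oxidation state. Group 10 minus oxidation state 2 gives a d⁸ configuration. A 4d d⁸ ion has a large crystal-field splitting; square planar leaves the high-energy d_{x²−y²} orbital empty and maximises CFSE. → square planar.

[Au(PMe₃)₄]⁺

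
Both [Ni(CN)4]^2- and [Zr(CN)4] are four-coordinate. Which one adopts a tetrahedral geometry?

For [Ni(CN)4]^2-: Each cyanide is −1; balancing the −2 overall charge requires Ni(II). Group 10 minus oxidation state 2 gives a d⁸ configuration. Cyanide is a strong-field ligand (high in the spectrochemical series). A 3d d⁸ ion with strong-field ligands gains enough CFSE to favour square planar over tetrahedral. → square planar.
For [Zr(CN)4]: Each cyanide is −1; balancing the 0 overall charge requires Zr(IV). Zirconium is a group-4 element; Zr(IV) is therefore d⁰. A d⁰ ion has no crystal-field stabilisation preference between square planar and tetrahedral, so four ligands adopt the sterically favoured tetrahedral geometry. → tetrahedral.

[Zr(CN)4]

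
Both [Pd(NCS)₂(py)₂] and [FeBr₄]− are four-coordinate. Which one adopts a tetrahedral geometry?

For [Pd(NCS)₂(py)₂]: Ligand charges: each isothiocyanate is −1; pyridine is neutral. With an overall charge of 0 the palladium centre must be in the +2 oxidation state. Palladium is a group-10 element; Pd(II) is therefore d⁸. A 4d d⁸ ion has a large crystal-field splitting; square planar leaves the high-energy d_{x²−y²} orbital empty and maximises CFSE. → square planar.
For [FeBr₄]−: Ligand charges: each bromide is −1. With an overall charge of −1 the iron centre must be in the +3 oxidation state. Group 8 minus oxidation state 3 gives a d⁵ configuration. A high-spin d⁵ ion has zero CFSE in either geometry, so four ligands adopt the sterically favoured tetrahedral geometry. → tetrahedral.

[FeBr₄]−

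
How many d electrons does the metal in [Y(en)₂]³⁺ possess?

Summing ligand charges against the +3 overall charge gives an oxidation state of +3 for yttrium.
Y sits in group 3, so the d-electron count is 3 − 3 = 0.

d⁰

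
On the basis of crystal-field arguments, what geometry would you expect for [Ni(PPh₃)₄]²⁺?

Ligand charges: triphenylphosphine is neutral. With an overall charge of +2 the nickel centre must be in the +2 oxidation state.
Ni sits in group 10, so the d-electron count is 10 − 2 = 8.
With 4 monodentate ligands the coordination number is 4.
Triphenylphosphine is a strong-field ligand (high in the spectrochemical series).
A 3d d⁸ ion with strong-field ligands gains enough CFSE to favour square planar over tetrahedral.

square planar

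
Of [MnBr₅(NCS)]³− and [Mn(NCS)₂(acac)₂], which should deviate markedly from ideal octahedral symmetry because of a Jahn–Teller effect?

[MnBr₅(NCS)]³−

[MnBr₅(NCS)]³−: Each bromide is −1; each isothiocyanate is −1; balancing the −3 overall charge requires Mn(III). Mn sits in group 7, so the d-electron count is 7 − 3 = 4. Bromide and isothiocyanate are weak-field ligands for a first-row metal, so the complex is high-spin. The t₂g³e_g¹ (high-spin) configuration has an unevenly filled e_g set; the Jahn–Teller theorem predicts a tetragonal distortion (typically axial elongation) to lift the degeneracy.
[Mn(NCS)₂(acac)₂]: Summing ligand charges against the 0 overall charge gives an oxidation state of +4 for manganese. Mn sits in group 7, so the d-electron count is 7 − 4 = 3. The d³ configuration leaves the e_g set evenly filled (or empty) — no strong Jahn–Teller driving force.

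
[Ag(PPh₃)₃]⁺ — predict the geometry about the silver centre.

Ligand charges: triphenylphosphine is neutral. With an overall charge of +1 the silver centre must be in the +1 oxidation state.
Ag sits in group 11, so the d-electron count is 11 − 1 = 10.
With 3 monodentate ligands the coordination number is 3.
Three ligands around a d¹⁰ centre minimise repulsion in a trigonal-planar arrangement.

trigonal planar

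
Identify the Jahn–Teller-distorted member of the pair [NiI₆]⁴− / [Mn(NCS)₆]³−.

[Mn(NCS)₆]³−

[NiI₆]⁴−: Summing ligand charges against the −4 overall charge gives an oxidation state of +2 for nickel. Ni sits in group 10, so the d-electron count is 10 − 2 = 8. The d⁸ configuration leaves the e_g set evenly filled (or empty) — no strong Jahn–Teller driving force.
[Mn(NCS)₆]³−: Each isothiocyanate is −1; balancing the −3 overall charge requires Mn(III). Mn sits in group 7, so the d-electron count is 7 − 3 = 4. Isothiocyanate is a weak-field ligand for a first-row metal, so the complex is high-spin. The t₂g³e_g¹ (high-spin) configuration has an unevenly filled e_g set; the Jahn–Teller theorem predicts a tetragonal distortion (typically axial elongation) to lift the degeneracy.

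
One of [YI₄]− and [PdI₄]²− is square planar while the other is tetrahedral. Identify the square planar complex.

For [YI₄]−: Ligand charges: each iodide is −1. With an overall charge of −1 the yttrium centre must be in the +3 oxidation state. Yttrium is a group-3 element; Y(III) is therefore d⁰. A d⁰ ion has no crystal-field stabilisation preference between square planar and tetrahedral, so four ligands adopt the sterically favoured tetrahedral geometry. → tetrahedral.
For [PdI₄]²−: Each iodide is −1; balancing the −2 overall charge requires Pd(II). Pd sits in group 10, so the d-electron count is 10 − 2 = 8. A 4d d⁸ ion has a large crystal-field splitting; square planar leaves the high-energy d_{x²−y²} orbital empty and maximises CFSE. → square planar.

[PdI₄]²−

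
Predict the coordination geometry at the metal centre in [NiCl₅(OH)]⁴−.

octahedral

Summing ligand charges against the −4 overall charge gives an oxidation state of +2 for nickel.
Ni sits in group 10, so the d-electron count is 10 − 2 = 8.
Coordination number: 6.
Six donors around a single metal centre give an octahedral coordination sphere.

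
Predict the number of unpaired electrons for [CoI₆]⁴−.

3 unpaired electrons

Ligand charges: each iodide is −1. With an overall charge of −4 the cobalt centre must be in the +2 oxidation state.
Cobalt is a group-9 element; Co(II) is therefore d⁷.
The spin state decides the count: Iodide is a weak-field ligand for a first-row metal, so the complex is high-spin.
An octahedral high-spin d⁷ ion is t₂g⁵e_g², giving 3 unpaired electrons.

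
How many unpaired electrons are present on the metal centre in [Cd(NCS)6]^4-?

Ligand charges: each isothiocyanate is −1. With an overall charge of −4 the cadmium centre must be in the +2 oxidation state.
Cadmium is a group-12 element; Cd(II) is therefore d¹⁰.
In an octahedral field the d¹⁰ configuration is t₂g⁶e_g⁴, giving 0 unpaired electrons.

0 unpaired electrons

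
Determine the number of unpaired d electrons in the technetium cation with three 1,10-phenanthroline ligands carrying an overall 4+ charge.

1,10-phenanthroline is neutral; balancing the +4 overall charge requires Tc(IV).
Group 7 minus oxidation state 4 gives a d³ configuration.
Counting donor atoms: 3×1,10-phenanthroline (bidentate) → 6 donors. Coordination number = 6.
In an octahedral field the d³ configuration is t₂g³e_g⁰ (only one arrangement possible), giving 3 unpaired electrons.

3 unpaired electrons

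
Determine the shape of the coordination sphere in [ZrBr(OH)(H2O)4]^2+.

Ligand charges: each bromide is −1; each hydroxide is −1; water is neutral. With an overall charge of +2 the zirconium centre must be in the +4 oxidation state.
Zirconium is a group-4 element; Zr(IV) is therefore d⁰.
With 6 monodentate ligands the coordination number is 6.
Six donors around a single metal centre give an octahedral coordination sphere.

octahedral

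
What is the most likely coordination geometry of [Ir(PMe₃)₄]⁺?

square planar

Trimethylphosphine is neutral; balancing the +1 overall charge requires Ir(I).
Group 9 minus oxidation state 1 gives a d⁸ configuration.
With 4 monodentate ligands the coordination number is 4.
A 5d d⁸ ion has a large crystal-field splitting; square planar leaves the high-energy d_{x²−y²} orbital empty and maximises CFSE.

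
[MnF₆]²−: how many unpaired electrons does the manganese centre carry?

3

Each fluoride is −1; balancing the −2 overall charge requires Mn(IV).
Group 7 minus oxidation state 4 gives a d³ configuration.
In an octahedral field the d³ configuration is t₂g³e_g⁰ (only one arrangement possible), giving 3 unpaired electrons.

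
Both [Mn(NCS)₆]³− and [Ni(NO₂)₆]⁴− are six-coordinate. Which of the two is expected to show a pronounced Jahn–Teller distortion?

[Mn(NCS)₆]³−: Summing ligand charges against the −3 overall charge gives an oxidation state of +3 for manganese. Mn sits in group 7, so the d-electron count is 7 − 3 = 4. Isothiocyanate is a weak-field ligand for a first-row metal, so the complex is high-spin. The t₂g³e_g¹ (high-spin) configuration has an unevenly filled e_g set; the Jahn–Teller theorem predicts a tetragonal distortion (typically axial elongation) to lift the degeneracy.
[Ni(NO₂)₆]⁴−: Ligand charges: each nitro (N-bound nitrite) is −1. With an overall charge of −4 the nickel centre must be in the +2 oxidation state. Nickel is a group-10 element; Ni(II) is therefore d⁸. The d⁸ configuration leaves the e_g set evenly filled (or empty) — no strong Jahn–Teller driving force.

[Mn(NCS)₆]³−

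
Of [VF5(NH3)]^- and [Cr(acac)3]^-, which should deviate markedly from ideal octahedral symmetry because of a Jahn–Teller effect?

[VF5(NH3)]^-: Ligand charges: each fluoride is −1; ammonia is neutral. With an overall charge of −1 the vanadium centre must be in the +4 oxidation state. Vanadium is a group-5 element; V(IV) is therefore d¹. The d¹ configuration leaves the e_g set evenly filled (or empty) — no strong Jahn–Teller driving force.
[Cr(acac)3]^-: Each acetylacetonate is −1; balancing the −1 overall charge requires Cr(II). Cr sits in group 6, so the d-electron count is 6 − 2 = 4. Acetylacetonate is a weak-field ligand for a first-row metal, so the complex is high-spin. The t₂g³e_g¹ (high-spin) configuration has an unevenly filled e_g set; the Jahn–Teller theorem predicts a tetragonal distortion (typically axial elongation) to lift the degeneracy.

[Cr(acac)3]^-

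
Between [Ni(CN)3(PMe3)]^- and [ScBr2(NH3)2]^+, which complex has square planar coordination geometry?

[Ni(CN)3(PMe3)]^-

For [Ni(CN)3(PMe3)]^-: Each cyanide is −1; trimethylphosphine is neutral; balancing the −1 overall charge requires Ni(II). Ni sits in group 10, so the d-electron count is 10 − 2 = 8. Cyanide and trimethylphosphine are strong-field ligands (high in the spectrochemical series). A 3d d⁸ ion with strong-field ligands gains enough CFSE to favour square planar over tetrahedral. → square planar.
For [ScBr2(NH3)2]^+: Summing ligand charges against the +1 overall charge gives an oxidation state of +3 for scandium. Group 3 minus oxidation state 3 gives a d⁰ configuration. A d⁰ ion has no crystal-field stabilisation preference between square planar and tetrahedral, so four ligands adopt the sterically favoured tetrahedral geometry. → tetrahedral.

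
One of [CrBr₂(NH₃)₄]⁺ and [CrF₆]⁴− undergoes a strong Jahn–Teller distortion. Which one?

[CrBr₂(NH₃)₄]⁺: Ligand charges: each bromide is −1; ammonia is neutral. With an overall charge of +1 the chromium centre must be in the +3 oxidation state. Group 6 minus oxidation state 3 gives a d³ configuration. The d³ configuration leaves the e_g set evenly filled (or empty) — no strong Jahn–Teller driving force.
[CrF₆]⁴−: Summing ligand charges against the −4 overall charge gives an oxidation state of +2 for chromium. Cr sits in group 6, so the d-electron count is 6 − 2 = 4. Fluoride is a weak-field ligand for a first-row metal, so the complex is high-spin. The t₂g³e_g¹ (high-spin) configuration has an unevenly filled e_g set; the Jahn–Teller theorem predicts a tetragonal distortion (typically axial elongation) to lift the degeneracy.

[CrF₆]⁴−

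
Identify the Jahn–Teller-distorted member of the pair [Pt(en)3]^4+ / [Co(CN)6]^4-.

[Pt(en)3]^4+: Ligand charges: ethylenediamine is neutral. With an overall charge of +4 the platinum centre must be in the +4 oxidation state. Group 10 minus oxidation state 4 gives a d⁶ configuration. A 5d ion has a large Δₒ and is invariably low-spin. The d⁶ configuration leaves the e_g set evenly filled (or empty) — no strong Jahn–Teller driving force.
[Co(CN)6]^4-: Each cyanide is −1; balancing the −4 overall charge requires Co(II). Cobalt is a group-9 element; Co(II) is therefore d⁷. Cyanide is a strong-field ligand (high in the spectrochemical series) for a first-row metal, so the complex is low-spin. The t₂g⁶e_g¹ (low-spin) configuration has an unevenly filled e_g set; the Jahn–Teller theorem predicts a tetragonal distortion (typically axial elongation) to lift the degeneracy.

[Co(CN)6]^4-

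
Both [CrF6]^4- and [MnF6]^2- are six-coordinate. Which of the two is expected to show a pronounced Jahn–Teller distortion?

[CrF6]^4-: Each fluoride is −1; balancing the −4 overall charge requires Cr(II). Group 6 minus oxidation state 2 gives a d⁴ configuration. Fluoride is a weak-field ligand for a first-row metal, so the complex is high-spin. The t₂g³e_g¹ (high-spin) configuration has an unevenly filled e_g set; the Jahn–Teller theorem predicts a tetragonal distortion (typically axial elongation) to lift the degeneracy.
[MnF6]^2-: Summing ligand charges against the −2 overall charge gives an oxidation state of +4 for manganese. Manganese is a group-7 element; Mn(IV) is therefore d³. The d³ configuration leaves the e_g set evenly filled (or empty) — no strong Jahn–Teller driving force.

[CrF6]^4-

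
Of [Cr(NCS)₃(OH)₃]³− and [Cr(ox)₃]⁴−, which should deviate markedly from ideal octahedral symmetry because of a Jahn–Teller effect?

[Cr(ox)₃]⁴−

[Cr(NCS)₃(OH)₃]³−: Each isothiocyanate is −1; each hydroxide is −1; balancing the −3 overall charge requires Cr(III). Cr sits in group 6, so the d-electron count is 6 − 3 = 3. The d³ configuration leaves the e_g set evenly filled (or empty) — no strong Jahn–Teller driving force.
[Cr(ox)₃]⁴−: Ligand charges: each oxalate is −2. With an overall charge of −4 the chromium centre must be in the +2 oxidation state. Cr sits in group 6, so the d-electron count is 6 − 2 = 4. Oxalate is a weak-field ligand for a first-row metal, so the complex is high-spin. The t₂g³e_g¹ (high-spin) configuration has an unevenly filled e_g set; the Jahn–Teller theorem predicts a tetragonal distortion (typically axial elongation) to lift the degeneracy.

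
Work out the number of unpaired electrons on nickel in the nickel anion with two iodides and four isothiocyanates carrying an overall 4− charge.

Ligand charges: each iodide is −1; each isothiocyanate is −1. With an overall charge of −4 the nickel centre must be in the +2 oxidation state.
Ni sits in group 10, so the d-electron count is 10 − 2 = 8.
In an octahedral field the d⁸ configuration is t₂g⁶e_g² (only one arrangement possible), giving 2 unpaired electrons.

2 unpaired electrons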